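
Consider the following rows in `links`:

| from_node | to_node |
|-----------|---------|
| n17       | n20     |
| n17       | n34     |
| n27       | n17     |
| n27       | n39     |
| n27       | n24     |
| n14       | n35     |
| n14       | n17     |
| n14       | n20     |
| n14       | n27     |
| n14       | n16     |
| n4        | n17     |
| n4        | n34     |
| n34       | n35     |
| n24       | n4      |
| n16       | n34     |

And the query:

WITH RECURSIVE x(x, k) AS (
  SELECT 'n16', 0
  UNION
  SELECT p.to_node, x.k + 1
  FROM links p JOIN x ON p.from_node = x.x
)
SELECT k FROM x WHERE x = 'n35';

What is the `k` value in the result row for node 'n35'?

Base: (n16, k=0).
Iteration 1: edges from {n16} -> (n34, k=1).
Iteration 2: edges from {n34} -> (n35, k=2).
Iteration 3: no outgoing edges from {n35}; recursion stops.

2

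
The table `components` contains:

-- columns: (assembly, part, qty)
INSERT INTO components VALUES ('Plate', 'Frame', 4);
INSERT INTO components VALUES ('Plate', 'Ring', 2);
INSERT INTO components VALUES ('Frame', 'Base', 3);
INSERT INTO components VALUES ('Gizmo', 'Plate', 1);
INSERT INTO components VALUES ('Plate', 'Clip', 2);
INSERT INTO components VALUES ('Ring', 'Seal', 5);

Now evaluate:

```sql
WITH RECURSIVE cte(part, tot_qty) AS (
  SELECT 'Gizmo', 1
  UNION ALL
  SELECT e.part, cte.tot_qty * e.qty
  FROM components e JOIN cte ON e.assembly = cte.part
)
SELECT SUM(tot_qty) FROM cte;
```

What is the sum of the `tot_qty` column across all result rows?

32

Base: (Gizmo, tot_qty=1).
Iteration 1: components of {Gizmo} -> Plate = 1*1 = 1.
Iteration 2: components of {Plate} -> Clip = 1*2 = 2, Frame = 1*4 = 4, Ring = 1*2 = 2.
Iteration 3: components of {Clip,Frame,Ring} -> Base = 4*3 = 12, Seal = 2*5 = 10.
Iteration 4: no further components; recursion stops.
SUM(tot_qty) = 1 + 1 + 4 + 2 + 2 + 12 + 10 = 32.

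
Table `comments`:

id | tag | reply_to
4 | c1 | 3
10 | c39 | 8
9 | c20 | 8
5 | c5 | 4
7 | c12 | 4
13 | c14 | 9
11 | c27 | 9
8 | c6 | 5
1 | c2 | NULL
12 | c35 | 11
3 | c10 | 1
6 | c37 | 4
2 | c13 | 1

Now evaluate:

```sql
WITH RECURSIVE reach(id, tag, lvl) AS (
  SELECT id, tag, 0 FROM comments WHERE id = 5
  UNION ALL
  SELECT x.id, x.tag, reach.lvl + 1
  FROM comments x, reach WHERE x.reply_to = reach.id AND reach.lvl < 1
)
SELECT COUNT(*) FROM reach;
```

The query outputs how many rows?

Base: id=5 (c5) at lvl 0.
Iteration 1: rows with reply_to in {5} -> c6 (id 8, lvl 1).
Iteration 2: lvl < 1 fails for all current rows; recursion stops.
Total rows emitted: 2.

2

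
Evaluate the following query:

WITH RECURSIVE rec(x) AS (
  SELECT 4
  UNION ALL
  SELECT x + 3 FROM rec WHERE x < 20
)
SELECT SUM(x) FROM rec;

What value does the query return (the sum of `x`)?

Base: x=4.
Iteration 1: 4 < 20 holds -> x = 4 + 3 = 7.
Iteration 2: 7 < 20 holds -> x = 7 + 3 = 10.
Iteration 3: 10 < 20 holds -> x = 10 + 3 = 13.
Iteration 4: 13 < 20 holds -> x = 13 + 3 = 16.
Iteration 5: 16 < 20 holds -> x = 16 + 3 = 19.
Iteration 6: 19 < 20 holds -> x = 19 + 3 = 22.
Iteration 7: 22 < 20 fails; recursion stops.
SUM(x) = 4 + 7 + 10 + 13 + 16 + 19 + 22 = 91.

91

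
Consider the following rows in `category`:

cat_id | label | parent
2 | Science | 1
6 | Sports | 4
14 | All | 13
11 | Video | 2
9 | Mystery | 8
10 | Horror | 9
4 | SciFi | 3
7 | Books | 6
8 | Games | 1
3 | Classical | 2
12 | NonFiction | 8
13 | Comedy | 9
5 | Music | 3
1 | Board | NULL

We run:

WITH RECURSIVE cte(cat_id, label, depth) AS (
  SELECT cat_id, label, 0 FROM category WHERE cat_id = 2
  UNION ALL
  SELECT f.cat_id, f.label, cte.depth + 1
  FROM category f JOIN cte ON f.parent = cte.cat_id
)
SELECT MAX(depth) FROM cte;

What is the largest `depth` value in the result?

Base: cat_id=2 (Science) at depth 0.
Iteration 1: rows with parent in {2} -> Classical (id 3, depth 1), Video (id 11, depth 1).
Iteration 2: rows with parent in {3,11} -> SciFi (id 4, depth 2), Music (id 5, depth 2).
Iteration 3: rows with parent in {4,5} -> Sports (id 6, depth 3).
Iteration 4: rows with parent in {6} -> Books (id 7, depth 4).
Iteration 5: no rows with parent in {7}; recursion stops.
depth values: 0, 1, 1, 2, 2, 3, 4; the maximum is 4.

4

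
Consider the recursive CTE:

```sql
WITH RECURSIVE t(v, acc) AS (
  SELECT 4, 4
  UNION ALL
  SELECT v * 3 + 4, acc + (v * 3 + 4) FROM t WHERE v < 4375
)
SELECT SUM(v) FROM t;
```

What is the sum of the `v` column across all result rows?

Base: v=4, acc=4.
Iteration 1: 4 < 4375 holds -> v = 4 * 3 + 4 = 16, acc = 4 + 16 = 20.
Iteration 2: 16 < 4375 holds -> v = 16 * 3 + 4 = 52, acc = 20 + 52 = 72.
Iteration 3: 52 < 4375 holds -> v = 52 * 3 + 4 = 160, acc = 72 + 160 = 232.
Iteration 4: 160 < 4375 holds -> v = 160 * 3 + 4 = 484, acc = 232 + 484 = 716.
Iteration 5: 484 < 4375 holds -> v = 484 * 3 + 4 = 1456, acc = 716 + 1456 = 2172.
Iteration 6: 1456 < 4375 holds -> v = 1456 * 3 + 4 = 4372, acc = 2172 + 4372 = 6544.
Iteration 7: 4372 < 4375 holds -> v = 4372 * 3 + 4 = 13120, acc = 6544 + 13120 = 19664.
Iteration 8: 13120 < 4375 fails; recursion stops.
SUM(v) = 4 + 16 + 52 + 160 + 484 + 1456 + 4372 + 13120 = 19664.

19664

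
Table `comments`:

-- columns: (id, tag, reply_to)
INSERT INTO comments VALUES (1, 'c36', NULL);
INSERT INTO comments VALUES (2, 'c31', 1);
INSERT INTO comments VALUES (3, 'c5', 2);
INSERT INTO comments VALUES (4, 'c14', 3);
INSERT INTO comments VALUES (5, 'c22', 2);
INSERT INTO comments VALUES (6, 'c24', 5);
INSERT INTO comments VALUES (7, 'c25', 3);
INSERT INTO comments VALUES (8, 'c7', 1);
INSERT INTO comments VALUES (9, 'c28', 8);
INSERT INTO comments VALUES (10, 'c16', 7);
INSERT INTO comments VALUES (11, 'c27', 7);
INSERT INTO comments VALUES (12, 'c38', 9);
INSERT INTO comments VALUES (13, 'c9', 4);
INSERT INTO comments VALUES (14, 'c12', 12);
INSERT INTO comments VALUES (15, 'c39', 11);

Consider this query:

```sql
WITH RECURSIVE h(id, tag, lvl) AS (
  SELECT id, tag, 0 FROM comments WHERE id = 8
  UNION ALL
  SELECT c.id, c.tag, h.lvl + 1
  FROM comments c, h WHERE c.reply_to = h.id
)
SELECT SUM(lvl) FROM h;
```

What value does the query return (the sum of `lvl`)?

Base: id=8 (c7) at lvl 0.
Iteration 1: rows with reply_to in {8} -> c28 (id 9, lvl 1).
Iteration 2: rows with reply_to in {9} -> c38 (id 12, lvl 2).
Iteration 3: rows with reply_to in {12} -> c12 (id 14, lvl 3).
Iteration 4: no rows with reply_to in {14}; recursion stops.
SUM(lvl) = 0 + 1 + 2 + 3 = 6.

6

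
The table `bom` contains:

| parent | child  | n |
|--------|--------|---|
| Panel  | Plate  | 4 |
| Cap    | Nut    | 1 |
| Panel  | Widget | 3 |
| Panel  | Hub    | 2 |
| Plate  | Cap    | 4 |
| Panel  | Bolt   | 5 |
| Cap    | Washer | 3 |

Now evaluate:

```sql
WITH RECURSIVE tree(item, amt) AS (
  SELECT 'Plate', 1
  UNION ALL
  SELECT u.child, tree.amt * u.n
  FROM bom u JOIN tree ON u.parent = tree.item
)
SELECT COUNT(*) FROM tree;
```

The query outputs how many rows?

4

Base: (Plate, amt=1).
Iteration 1: components of {Plate} -> Cap = 1*4 = 4.
Iteration 2: components of {Cap} -> Nut = 4*1 = 4, Washer = 4*3 = 12.
Iteration 3: no further components; recursion stops.
Total rows emitted: 4.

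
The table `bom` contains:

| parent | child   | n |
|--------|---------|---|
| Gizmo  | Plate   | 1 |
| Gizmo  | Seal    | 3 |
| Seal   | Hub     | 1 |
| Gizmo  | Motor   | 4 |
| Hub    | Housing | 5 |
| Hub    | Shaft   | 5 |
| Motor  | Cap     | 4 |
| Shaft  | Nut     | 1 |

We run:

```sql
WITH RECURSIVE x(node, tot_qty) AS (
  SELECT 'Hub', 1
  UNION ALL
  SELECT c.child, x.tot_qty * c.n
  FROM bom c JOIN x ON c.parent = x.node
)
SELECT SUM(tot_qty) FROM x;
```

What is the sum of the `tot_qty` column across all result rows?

16

Base: (Hub, tot_qty=1).
Iteration 1: components of {Hub} -> Housing = 1*5 = 5, Shaft = 1*5 = 5.
Iteration 2: components of {Housing,Shaft} -> Nut = 5*1 = 5.
Iteration 3: no further components; recursion stops.
SUM(tot_qty) = 1 + 5 + 5 + 5 = 16.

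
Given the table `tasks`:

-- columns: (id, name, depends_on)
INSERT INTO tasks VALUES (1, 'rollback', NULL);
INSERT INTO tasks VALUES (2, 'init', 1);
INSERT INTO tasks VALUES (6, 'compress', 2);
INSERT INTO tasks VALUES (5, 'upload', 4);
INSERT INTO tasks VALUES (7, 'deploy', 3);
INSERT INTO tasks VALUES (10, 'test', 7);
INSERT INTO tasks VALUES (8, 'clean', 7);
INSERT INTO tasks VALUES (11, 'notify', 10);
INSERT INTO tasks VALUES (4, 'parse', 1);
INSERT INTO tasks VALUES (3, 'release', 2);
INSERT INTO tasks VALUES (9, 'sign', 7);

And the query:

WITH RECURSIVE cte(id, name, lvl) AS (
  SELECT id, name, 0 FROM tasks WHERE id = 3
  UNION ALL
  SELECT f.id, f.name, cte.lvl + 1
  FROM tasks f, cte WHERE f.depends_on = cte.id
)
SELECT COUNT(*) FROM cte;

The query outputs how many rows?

Base: id=3 (release) at lvl 0.
Iteration 1: rows with depends_on in {3} -> deploy (id 7, lvl 1).
Iteration 2: rows with depends_on in {7} -> clean (id 8, lvl 2), sign (id 9, lvl 2), test (id 10, lvl 2).
Iteration 3: rows with depends_on in {8,9,10} -> notify (id 11, lvl 3).
Iteration 4: no rows with depends_on in {11}; recursion stops.
Total rows emitted: 6.

6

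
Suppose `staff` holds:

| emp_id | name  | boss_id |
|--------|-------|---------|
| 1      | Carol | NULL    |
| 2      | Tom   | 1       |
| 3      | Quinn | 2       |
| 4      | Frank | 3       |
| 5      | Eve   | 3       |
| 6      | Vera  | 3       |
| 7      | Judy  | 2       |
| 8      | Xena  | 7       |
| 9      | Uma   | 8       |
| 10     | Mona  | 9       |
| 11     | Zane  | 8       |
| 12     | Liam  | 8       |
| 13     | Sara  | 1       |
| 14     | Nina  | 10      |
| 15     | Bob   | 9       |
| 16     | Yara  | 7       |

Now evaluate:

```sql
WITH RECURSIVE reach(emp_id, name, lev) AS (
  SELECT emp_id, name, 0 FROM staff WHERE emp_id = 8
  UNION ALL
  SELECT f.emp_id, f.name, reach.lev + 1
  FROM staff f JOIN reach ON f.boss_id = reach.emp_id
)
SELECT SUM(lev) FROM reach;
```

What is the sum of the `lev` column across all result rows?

Base: emp_id=8 (Xena) at lev 0.
Iteration 1: rows with boss_id in {8} -> Uma (id 9, lev 1), Zane (id 11, lev 1), Liam (id 12, lev 1).
Iteration 2: rows with boss_id in {9,11,12} -> Mona (id 10, lev 2), Bob (id 15, lev 2).
Iteration 3: rows with boss_id in {10,15} -> Nina (id 14, lev 3).
Iteration 4: no rows with boss_id in {14}; recursion stops.
SUM(lev) = 0 + 1 + 1 + 1 + 2 + 2 + 3 = 10.

10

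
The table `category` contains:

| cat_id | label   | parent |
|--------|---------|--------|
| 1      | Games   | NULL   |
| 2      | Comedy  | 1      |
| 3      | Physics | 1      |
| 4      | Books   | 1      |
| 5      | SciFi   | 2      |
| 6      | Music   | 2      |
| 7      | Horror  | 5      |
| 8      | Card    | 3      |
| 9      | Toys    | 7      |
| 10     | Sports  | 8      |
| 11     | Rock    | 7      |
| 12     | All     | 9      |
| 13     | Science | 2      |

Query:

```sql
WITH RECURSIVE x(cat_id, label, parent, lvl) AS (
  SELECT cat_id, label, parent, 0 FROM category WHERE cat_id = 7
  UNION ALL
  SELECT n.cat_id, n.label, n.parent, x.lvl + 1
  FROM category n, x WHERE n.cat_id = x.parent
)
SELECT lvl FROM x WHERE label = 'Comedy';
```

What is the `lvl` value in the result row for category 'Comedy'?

Base: cat_id=7 (Horror), parent=5, lvl 0.
Iteration 1: join on cat_id=5 -> SciFi (id 5, parent=2, lvl 1).
Iteration 2: join on cat_id=2 -> Comedy (id 2, parent=1, lvl 2).
Iteration 3: join on cat_id=1 -> Games (id 1, parent=NULL, lvl 3).
Iteration 4: parent is NULL; no match; recursion stops.

2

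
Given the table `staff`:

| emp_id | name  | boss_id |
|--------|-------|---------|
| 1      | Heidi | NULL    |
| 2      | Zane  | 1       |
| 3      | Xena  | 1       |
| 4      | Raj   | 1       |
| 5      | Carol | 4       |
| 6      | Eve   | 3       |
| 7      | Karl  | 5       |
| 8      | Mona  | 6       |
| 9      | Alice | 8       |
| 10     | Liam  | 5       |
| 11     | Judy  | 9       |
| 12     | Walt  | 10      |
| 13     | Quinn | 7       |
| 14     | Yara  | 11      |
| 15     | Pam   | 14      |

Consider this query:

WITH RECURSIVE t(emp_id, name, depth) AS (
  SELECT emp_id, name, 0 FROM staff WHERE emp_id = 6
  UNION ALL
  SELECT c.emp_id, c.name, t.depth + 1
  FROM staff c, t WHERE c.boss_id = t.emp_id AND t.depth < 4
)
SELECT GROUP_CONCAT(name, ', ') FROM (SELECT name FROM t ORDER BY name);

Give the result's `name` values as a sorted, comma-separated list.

Base: emp_id=6 (Eve) at depth 0.
Iteration 1: rows with boss_id in {6} -> Mona (id 8, depth 1).
Iteration 2: rows with boss_id in {8} -> Alice (id 9, depth 2).
Iteration 3: rows with boss_id in {9} -> Judy (id 11, depth 3).
Iteration 4: rows with boss_id in {11} -> Yara (id 14, depth 4).
Iteration 5: depth < 4 fails for all current rows; recursion stops.

Alice, Eve, Judy, Mona, Yara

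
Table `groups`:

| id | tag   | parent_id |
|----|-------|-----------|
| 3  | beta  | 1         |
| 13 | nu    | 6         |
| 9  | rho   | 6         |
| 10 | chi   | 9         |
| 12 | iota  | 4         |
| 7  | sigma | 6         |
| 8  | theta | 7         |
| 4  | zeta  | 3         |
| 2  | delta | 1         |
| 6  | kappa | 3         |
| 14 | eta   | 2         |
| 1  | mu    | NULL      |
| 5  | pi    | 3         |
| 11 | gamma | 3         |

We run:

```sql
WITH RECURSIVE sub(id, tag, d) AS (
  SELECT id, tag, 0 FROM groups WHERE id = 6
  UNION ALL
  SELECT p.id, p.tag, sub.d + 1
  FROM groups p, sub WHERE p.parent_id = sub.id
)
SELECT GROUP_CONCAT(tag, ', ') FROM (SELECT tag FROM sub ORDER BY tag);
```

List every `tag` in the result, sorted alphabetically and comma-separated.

chi, kappa, nu, rho, sigma, theta

Base: id=6 (kappa) at d 0.
Iteration 1: rows with parent_id in {6} -> sigma (id 7, d 1), rho (id 9, d 1), nu (id 13, d 1).
Iteration 2: rows with parent_id in {7,9,13} -> theta (id 8, d 2), chi (id 10, d 2).
Iteration 3: no rows with parent_id in {8,10}; recursion stops.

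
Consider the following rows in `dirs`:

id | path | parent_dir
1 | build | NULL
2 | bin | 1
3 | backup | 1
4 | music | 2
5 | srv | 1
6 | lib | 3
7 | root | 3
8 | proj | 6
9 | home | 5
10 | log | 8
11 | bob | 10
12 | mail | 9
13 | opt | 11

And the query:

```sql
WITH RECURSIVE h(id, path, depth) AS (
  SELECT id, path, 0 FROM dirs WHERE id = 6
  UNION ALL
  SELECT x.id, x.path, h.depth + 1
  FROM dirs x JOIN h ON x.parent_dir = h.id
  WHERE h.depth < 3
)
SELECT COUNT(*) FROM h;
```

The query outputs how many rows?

4

Base: id=6 (lib) at depth 0.
Iteration 1: rows with parent_dir in {6} -> proj (id 8, depth 1).
Iteration 2: rows with parent_dir in {8} -> log (id 10, depth 2).
Iteration 3: rows with parent_dir in {10} -> bob (id 11, depth 3).
Iteration 4: depth < 3 fails for all current rows; recursion stops.
Total rows emitted: 4.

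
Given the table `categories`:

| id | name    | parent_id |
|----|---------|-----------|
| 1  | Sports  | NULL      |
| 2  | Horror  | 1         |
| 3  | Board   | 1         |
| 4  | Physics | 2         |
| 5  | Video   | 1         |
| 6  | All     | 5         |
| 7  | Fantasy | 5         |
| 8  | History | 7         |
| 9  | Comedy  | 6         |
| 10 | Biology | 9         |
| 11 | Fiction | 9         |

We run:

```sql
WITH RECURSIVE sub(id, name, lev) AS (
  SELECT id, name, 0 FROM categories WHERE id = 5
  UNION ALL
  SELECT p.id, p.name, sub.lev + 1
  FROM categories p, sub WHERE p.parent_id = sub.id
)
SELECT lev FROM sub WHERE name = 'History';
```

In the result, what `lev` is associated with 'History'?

Base: id=5 (Video) at lev 0.
Iteration 1: rows with parent_id in {5} -> All (id 6, lev 1), Fantasy (id 7, lev 1).
Iteration 2: rows with parent_id in {6,7} -> History (id 8, lev 2), Comedy (id 9, lev 2).
Iteration 3: rows with parent_id in {8,9} -> Biology (id 10, lev 3), Fiction (id 11, lev 3).
Iteration 4: no rows with parent_id in {10,11}; recursion stops.

2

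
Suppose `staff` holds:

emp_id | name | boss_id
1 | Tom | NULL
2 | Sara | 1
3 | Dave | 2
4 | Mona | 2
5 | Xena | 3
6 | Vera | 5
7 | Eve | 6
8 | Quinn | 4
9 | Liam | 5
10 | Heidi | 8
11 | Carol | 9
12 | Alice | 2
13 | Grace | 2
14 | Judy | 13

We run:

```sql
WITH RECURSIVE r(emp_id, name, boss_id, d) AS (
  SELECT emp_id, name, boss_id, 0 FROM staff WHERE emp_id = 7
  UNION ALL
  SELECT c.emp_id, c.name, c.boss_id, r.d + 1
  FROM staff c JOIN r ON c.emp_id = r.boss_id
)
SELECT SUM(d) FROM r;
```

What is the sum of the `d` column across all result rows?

15

Base: emp_id=7 (Eve), boss_id=6, d 0.
Iteration 1: join on emp_id=6 -> Vera (id 6, boss_id=5, d 1).
Iteration 2: join on emp_id=5 -> Xena (id 5, boss_id=3, d 2).
Iteration 3: join on emp_id=3 -> Dave (id 3, boss_id=2, d 3).
Iteration 4: join on emp_id=2 -> Sara (id 2, boss_id=1, d 4).
Iteration 5: join on emp_id=1 -> Tom (id 1, boss_id=NULL, d 5).
Iteration 6: boss_id is NULL; no match; recursion stops.
SUM(d) = 0 + 1 + 2 + 3 + 4 + 5 = 15.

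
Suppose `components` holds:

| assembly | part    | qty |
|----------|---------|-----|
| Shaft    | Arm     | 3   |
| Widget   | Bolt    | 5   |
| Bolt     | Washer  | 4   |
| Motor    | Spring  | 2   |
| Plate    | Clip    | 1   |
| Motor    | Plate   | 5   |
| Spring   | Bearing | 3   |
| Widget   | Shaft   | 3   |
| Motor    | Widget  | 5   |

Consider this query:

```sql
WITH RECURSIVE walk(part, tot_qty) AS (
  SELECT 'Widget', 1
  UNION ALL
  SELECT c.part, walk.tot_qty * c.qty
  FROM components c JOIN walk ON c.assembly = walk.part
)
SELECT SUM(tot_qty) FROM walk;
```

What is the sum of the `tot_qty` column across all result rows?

38

Base: (Widget, tot_qty=1).
Iteration 1: components of {Widget} -> Bolt = 1*5 = 5, Shaft = 1*3 = 3.
Iteration 2: components of {Bolt,Shaft} -> Arm = 3*3 = 9, Washer = 5*4 = 20.
Iteration 3: no further components; recursion stops.
SUM(tot_qty) = 1 + 5 + 3 + 20 + 9 = 38.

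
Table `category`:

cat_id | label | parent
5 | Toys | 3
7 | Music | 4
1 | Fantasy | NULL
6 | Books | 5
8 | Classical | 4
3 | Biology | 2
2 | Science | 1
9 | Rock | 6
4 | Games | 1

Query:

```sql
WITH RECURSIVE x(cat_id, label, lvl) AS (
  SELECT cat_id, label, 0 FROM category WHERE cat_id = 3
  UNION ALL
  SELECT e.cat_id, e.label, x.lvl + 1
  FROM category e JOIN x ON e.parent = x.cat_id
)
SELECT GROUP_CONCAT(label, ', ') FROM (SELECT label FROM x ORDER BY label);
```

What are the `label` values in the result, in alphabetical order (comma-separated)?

Biology, Books, Rock, Toys

Base: cat_id=3 (Biology) at lvl 0.
Iteration 1: rows with parent in {3} -> Toys (id 5, lvl 1).
Iteration 2: rows with parent in {5} -> Books (id 6, lvl 2).
Iteration 3: rows with parent in {6} -> Rock (id 9, lvl 3).
Iteration 4: no rows with parent in {9}; recursion stops.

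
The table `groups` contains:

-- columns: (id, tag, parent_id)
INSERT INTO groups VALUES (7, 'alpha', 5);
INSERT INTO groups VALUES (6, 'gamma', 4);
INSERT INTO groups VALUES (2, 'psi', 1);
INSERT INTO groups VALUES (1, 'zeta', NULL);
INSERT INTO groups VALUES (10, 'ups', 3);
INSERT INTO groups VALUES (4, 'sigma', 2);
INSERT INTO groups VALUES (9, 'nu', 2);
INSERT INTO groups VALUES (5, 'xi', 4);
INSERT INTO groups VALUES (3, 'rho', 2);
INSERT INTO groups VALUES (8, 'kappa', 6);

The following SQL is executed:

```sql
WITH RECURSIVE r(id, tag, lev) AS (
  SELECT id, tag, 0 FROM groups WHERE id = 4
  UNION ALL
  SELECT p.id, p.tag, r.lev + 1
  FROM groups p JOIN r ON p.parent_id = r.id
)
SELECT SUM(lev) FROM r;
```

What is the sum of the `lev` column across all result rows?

6

Base: id=4 (sigma) at lev 0.
Iteration 1: rows with parent_id in {4} -> xi (id 5, lev 1), gamma (id 6, lev 1).
Iteration 2: rows with parent_id in {5,6} -> alpha (id 7, lev 2), kappa (id 8, lev 2).
Iteration 3: no rows with parent_id in {7,8}; recursion stops.
SUM(lev) = 0 + 1 + 1 + 2 + 2 = 6.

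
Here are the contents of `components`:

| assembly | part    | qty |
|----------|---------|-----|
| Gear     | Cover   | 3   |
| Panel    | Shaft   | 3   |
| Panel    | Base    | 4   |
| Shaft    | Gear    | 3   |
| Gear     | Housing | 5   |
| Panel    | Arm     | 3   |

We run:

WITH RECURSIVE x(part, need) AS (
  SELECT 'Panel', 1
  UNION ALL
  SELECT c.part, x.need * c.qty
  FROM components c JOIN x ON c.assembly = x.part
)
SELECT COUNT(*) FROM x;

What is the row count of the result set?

Base: (Panel, need=1).
Iteration 1: components of {Panel} -> Arm = 1*3 = 3, Base = 1*4 = 4, Shaft = 1*3 = 3.
Iteration 2: components of {Arm,Base,Shaft} -> Gear = 3*3 = 9.
Iteration 3: components of {Gear} -> Cover = 9*3 = 27, Housing = 9*5 = 45.
Iteration 4: no further components; recursion stops.
Total rows emitted: 7.

7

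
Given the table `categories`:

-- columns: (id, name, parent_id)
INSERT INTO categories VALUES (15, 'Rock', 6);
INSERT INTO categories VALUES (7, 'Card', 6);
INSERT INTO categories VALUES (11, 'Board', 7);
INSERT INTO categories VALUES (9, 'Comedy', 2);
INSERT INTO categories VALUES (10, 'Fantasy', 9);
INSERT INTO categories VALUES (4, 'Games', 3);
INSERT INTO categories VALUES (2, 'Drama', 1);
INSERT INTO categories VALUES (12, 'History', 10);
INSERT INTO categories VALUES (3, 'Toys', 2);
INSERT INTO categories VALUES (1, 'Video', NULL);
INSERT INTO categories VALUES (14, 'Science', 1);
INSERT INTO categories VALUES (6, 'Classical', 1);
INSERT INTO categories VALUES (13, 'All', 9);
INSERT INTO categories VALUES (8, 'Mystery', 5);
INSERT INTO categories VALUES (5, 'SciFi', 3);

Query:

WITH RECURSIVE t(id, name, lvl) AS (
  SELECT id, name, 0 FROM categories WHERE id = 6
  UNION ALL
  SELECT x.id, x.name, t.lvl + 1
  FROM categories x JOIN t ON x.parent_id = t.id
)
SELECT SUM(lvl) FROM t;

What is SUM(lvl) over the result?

Base: id=6 (Classical) at lvl 0.
Iteration 1: rows with parent_id in {6} -> Card (id 7, lvl 1), Rock (id 15, lvl 1).
Iteration 2: rows with parent_id in {7,15} -> Board (id 11, lvl 2).
Iteration 3: no rows with parent_id in {11}; recursion stops.
SUM(lvl) = 0 + 1 + 1 + 2 = 4.

4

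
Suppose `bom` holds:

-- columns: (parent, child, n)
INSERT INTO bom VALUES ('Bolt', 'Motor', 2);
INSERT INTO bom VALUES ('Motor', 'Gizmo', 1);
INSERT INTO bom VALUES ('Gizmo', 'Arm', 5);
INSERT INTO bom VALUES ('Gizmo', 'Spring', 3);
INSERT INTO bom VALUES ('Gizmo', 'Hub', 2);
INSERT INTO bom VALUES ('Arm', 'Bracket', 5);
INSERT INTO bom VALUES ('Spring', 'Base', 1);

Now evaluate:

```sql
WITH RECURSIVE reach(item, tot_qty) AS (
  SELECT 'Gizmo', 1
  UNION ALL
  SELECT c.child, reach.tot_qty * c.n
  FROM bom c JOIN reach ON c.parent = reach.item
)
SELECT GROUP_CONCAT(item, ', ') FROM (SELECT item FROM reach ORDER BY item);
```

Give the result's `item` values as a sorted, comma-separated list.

Base: (Gizmo, tot_qty=1).
Iteration 1: components of {Gizmo} -> Arm = 1*5 = 5, Hub = 1*2 = 2, Spring = 1*3 = 3.
Iteration 2: components of {Arm,Hub,Spring} -> Base = 3*1 = 3, Bracket = 5*5 = 25.
Iteration 3: no further components; recursion stops.

Arm, Base, Bracket, Gizmo, Hub, Spring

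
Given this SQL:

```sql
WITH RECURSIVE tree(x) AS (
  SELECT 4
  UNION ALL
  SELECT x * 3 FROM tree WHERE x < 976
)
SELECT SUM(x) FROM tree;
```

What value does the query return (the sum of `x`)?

4372

Base: x=4.
Iteration 1: 4 < 976 holds -> x = 4 * 3 = 12.
Iteration 2: 12 < 976 holds -> x = 12 * 3 = 36.
Iteration 3: 36 < 976 holds -> x = 36 * 3 = 108.
Iteration 4: 108 < 976 holds -> x = 108 * 3 = 324.
Iteration 5: 324 < 976 holds -> x = 324 * 3 = 972.
Iteration 6: 972 < 976 holds -> x = 972 * 3 = 2916.
Iteration 7: 2916 < 976 fails; recursion stops.
SUM(x) = 4 + 12 + 36 + 108 + 324 + 972 + 2916 = 4372.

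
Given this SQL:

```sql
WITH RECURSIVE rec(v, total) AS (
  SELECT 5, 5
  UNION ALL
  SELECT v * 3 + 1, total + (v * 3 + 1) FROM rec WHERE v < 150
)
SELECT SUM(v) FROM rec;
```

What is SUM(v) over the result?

Base: v=5, total=5.
Iteration 1: 5 < 150 holds -> v = 5 * 3 + 1 = 16, total = 5 + 16 = 21.
Iteration 2: 16 < 150 holds -> v = 16 * 3 + 1 = 49, total = 21 + 49 = 70.
Iteration 3: 49 < 150 holds -> v = 49 * 3 + 1 = 148, total = 70 + 148 = 218.
Iteration 4: 148 < 150 holds -> v = 148 * 3 + 1 = 445, total = 218 + 445 = 663.
Iteration 5: 445 < 150 fails; recursion stops.
SUM(v) = 5 + 16 + 49 + 148 + 445 = 663.

663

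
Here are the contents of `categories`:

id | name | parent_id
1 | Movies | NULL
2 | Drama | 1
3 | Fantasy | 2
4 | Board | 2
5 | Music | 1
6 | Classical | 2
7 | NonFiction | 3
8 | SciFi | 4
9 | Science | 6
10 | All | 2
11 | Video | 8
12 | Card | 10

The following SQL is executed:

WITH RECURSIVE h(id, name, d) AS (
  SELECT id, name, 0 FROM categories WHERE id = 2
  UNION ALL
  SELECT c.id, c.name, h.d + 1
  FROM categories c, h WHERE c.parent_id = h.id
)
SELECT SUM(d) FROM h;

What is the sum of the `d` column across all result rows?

Base: id=2 (Drama) at d 0.
Iteration 1: rows with parent_id in {2} -> Fantasy (id 3, d 1), Board (id 4, d 1), Classical (id 6, d 1), All (id 10, d 1).
Iteration 2: rows with parent_id in {3,4,6,10} -> NonFiction (id 7, d 2), SciFi (id 8, d 2), Science (id 9, d 2), Card (id 12, d 2).
Iteration 3: rows with parent_id in {7,8,9,12} -> Video (id 11, d 3).
Iteration 4: no rows with parent_id in {11}; recursion stops.
SUM(d) = 0 + 1 + 1 + 1 + 1 + 2 + 2 + 2 + 2 + 3 = 15.

15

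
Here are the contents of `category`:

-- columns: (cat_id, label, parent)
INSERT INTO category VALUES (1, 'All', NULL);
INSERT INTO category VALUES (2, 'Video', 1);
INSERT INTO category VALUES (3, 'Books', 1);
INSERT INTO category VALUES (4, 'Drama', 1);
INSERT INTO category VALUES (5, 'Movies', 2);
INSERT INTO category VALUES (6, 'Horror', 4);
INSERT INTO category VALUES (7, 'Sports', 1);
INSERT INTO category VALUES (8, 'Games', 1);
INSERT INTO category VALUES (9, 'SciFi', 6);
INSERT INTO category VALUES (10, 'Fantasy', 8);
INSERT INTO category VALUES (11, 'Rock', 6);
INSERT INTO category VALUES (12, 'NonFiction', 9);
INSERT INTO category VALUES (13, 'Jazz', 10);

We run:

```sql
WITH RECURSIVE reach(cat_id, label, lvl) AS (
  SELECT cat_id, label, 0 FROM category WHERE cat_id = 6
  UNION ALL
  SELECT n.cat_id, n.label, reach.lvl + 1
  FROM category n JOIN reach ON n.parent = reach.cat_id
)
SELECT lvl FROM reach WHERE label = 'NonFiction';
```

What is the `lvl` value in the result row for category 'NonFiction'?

2

Base: cat_id=6 (Horror) at lvl 0.
Iteration 1: rows with parent in {6} -> SciFi (id 9, lvl 1), Rock (id 11, lvl 1).
Iteration 2: rows with parent in {9,11} -> NonFiction (id 12, lvl 2).
Iteration 3: no rows with parent in {12}; recursion stops.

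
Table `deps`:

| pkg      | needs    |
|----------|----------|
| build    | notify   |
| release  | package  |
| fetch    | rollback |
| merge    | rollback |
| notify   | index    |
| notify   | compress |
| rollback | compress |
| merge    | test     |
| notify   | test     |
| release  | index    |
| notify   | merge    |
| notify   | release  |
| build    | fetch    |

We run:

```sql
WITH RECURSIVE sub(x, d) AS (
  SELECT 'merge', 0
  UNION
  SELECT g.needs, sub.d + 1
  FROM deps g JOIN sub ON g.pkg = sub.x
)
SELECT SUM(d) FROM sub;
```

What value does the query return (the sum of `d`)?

4

Base: (merge, d=0).
Iteration 1: edges from {merge} -> (rollback, d=1), (test, d=1).
Iteration 2: edges from {rollback,test} -> (compress, d=2).
Iteration 3: no outgoing edges from {compress}; recursion stops.
SUM(d) = 0 + 1 + 1 + 2 = 4.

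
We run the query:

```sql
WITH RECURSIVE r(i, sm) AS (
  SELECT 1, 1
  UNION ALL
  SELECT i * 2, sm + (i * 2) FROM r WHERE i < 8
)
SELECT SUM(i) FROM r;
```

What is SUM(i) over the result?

Base: i=1, sm=1.
Iteration 1: 1 < 8 holds -> i = 1 * 2 = 2, sm = 1 + 2 = 3.
Iteration 2: 2 < 8 holds -> i = 2 * 2 = 4, sm = 3 + 4 = 7.
Iteration 3: 4 < 8 holds -> i = 4 * 2 = 8, sm = 7 + 8 = 15.
Iteration 4: 8 < 8 fails; recursion stops.
SUM(i) = 1 + 2 + 4 + 8 = 15.

15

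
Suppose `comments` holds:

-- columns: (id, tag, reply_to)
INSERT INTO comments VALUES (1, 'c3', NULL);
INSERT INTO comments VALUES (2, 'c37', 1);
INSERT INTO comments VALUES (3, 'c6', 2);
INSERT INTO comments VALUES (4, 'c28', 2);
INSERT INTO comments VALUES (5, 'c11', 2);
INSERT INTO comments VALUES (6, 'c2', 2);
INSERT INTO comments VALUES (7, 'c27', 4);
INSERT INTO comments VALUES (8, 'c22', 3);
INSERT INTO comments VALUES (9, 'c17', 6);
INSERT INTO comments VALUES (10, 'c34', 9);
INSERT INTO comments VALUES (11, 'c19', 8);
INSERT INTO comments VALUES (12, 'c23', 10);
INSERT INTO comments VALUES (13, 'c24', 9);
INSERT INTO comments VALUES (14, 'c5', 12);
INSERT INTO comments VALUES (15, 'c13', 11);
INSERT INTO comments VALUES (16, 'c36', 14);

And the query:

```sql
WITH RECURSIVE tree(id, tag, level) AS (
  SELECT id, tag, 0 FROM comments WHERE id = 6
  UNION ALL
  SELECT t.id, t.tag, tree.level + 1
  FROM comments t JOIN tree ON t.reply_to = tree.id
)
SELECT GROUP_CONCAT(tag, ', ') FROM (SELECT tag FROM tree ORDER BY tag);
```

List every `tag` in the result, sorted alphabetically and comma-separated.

Base: id=6 (c2) at level 0.
Iteration 1: rows with reply_to in {6} -> c17 (id 9, level 1).
Iteration 2: rows with reply_to in {9} -> c34 (id 10, level 2), c24 (id 13, level 2).
Iteration 3: rows with reply_to in {10,13} -> c23 (id 12, level 3).
Iteration 4: rows with reply_to in {12} -> c5 (id 14, level 4).
Iteration 5: rows with reply_to in {14} -> c36 (id 16, level 5).
Iteration 6: no rows with reply_to in {16}; recursion stops.

c17, c2, c23, c24, c34, c36, c5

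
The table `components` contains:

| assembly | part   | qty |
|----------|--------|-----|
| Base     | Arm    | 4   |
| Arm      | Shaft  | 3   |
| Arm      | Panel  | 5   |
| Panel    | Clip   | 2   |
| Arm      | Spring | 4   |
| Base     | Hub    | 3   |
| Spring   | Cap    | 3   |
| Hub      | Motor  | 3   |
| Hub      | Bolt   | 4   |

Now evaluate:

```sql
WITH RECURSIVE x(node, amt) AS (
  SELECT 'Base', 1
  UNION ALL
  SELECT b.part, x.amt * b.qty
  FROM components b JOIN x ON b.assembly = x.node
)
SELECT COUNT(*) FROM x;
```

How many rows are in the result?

Base: (Base, amt=1).
Iteration 1: components of {Base} -> Arm = 1*4 = 4, Hub = 1*3 = 3.
Iteration 2: components of {Arm,Hub} -> Bolt = 3*4 = 12, Motor = 3*3 = 9, Panel = 4*5 = 20, Shaft = 4*3 = 12, Spring = 4*4 = 16.
Iteration 3: components of {Bolt,Motor,Panel,Shaft,Spring} -> Cap = 16*3 = 48, Clip = 20*2 = 40.
Iteration 4: no further components; recursion stops.
Total rows emitted: 10.

10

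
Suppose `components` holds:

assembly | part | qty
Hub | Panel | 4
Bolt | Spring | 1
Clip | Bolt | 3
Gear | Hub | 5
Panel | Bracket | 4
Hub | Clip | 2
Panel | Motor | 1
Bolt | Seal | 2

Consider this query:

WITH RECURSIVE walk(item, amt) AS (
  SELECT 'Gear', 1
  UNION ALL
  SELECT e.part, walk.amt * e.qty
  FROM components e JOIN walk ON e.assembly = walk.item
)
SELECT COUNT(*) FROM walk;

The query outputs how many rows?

Base: (Gear, amt=1).
Iteration 1: components of {Gear} -> Hub = 1*5 = 5.
Iteration 2: components of {Hub} -> Clip = 5*2 = 10, Panel = 5*4 = 20.
Iteration 3: components of {Clip,Panel} -> Bolt = 10*3 = 30, Bracket = 20*4 = 80, Motor = 20*1 = 20.
Iteration 4: components of {Bolt,Bracket,Motor} -> Seal = 30*2 = 60, Spring = 30*1 = 30.
Iteration 5: no further components; recursion stops.
Total rows emitted: 9.

9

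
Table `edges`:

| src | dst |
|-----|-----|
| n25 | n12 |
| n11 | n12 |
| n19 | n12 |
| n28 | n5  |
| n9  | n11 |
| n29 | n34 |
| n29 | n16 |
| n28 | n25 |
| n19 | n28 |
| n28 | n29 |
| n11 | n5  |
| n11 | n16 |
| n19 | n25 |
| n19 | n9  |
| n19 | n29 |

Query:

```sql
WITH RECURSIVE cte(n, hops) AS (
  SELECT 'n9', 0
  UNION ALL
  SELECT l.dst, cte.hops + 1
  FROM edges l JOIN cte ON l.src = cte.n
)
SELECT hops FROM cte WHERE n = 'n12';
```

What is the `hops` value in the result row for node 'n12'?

2

Base: (n9, hops=0).
Iteration 1: edges from {n9} -> (n11, hops=1).
Iteration 2: edges from {n11} -> (n12, hops=2), (n16, hops=2), (n5, hops=2).
Iteration 3: no outgoing edges from {n12,n16,n5}; recursion stops.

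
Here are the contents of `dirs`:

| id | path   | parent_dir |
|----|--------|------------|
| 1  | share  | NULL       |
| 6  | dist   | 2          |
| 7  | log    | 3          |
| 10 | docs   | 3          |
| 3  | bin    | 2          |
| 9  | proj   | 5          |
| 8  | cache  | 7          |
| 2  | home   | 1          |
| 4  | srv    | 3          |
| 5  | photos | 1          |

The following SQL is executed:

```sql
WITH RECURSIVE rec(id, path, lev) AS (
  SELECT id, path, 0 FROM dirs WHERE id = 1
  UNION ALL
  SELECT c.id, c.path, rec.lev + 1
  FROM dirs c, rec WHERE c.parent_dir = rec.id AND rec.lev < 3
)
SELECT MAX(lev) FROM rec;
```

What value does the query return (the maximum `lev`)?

Base: id=1 (share) at lev 0.
Iteration 1: rows with parent_dir in {1} -> home (id 2, lev 1), photos (id 5, lev 1).
Iteration 2: rows with parent_dir in {2,5} -> bin (id 3, lev 2), dist (id 6, lev 2), proj (id 9, lev 2).
Iteration 3: rows with parent_dir in {3,6,9} -> srv (id 4, lev 3), log (id 7, lev 3), docs (id 10, lev 3).
Iteration 4: lev < 3 fails for all current rows; recursion stops.
lev values: 0, 1, 1, 2, 2, 2, 3, 3, 3; the maximum is 3.

3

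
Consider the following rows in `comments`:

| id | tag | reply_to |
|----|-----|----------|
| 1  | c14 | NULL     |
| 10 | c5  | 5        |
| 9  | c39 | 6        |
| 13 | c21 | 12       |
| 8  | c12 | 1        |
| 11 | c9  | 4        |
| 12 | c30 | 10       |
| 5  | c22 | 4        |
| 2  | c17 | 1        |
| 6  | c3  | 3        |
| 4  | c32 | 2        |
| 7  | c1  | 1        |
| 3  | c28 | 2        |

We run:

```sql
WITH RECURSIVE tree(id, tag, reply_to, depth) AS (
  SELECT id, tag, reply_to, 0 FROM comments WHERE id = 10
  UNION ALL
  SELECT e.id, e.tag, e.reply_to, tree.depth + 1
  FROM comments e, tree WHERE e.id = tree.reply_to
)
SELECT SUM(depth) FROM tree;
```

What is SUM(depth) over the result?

Base: id=10 (c5), reply_to=5, depth 0.
Iteration 1: join on id=5 -> c22 (id 5, reply_to=4, depth 1).
Iteration 2: join on id=4 -> c32 (id 4, reply_to=2, depth 2).
Iteration 3: join on id=2 -> c17 (id 2, reply_to=1, depth 3).
Iteration 4: join on id=1 -> c14 (id 1, reply_to=NULL, depth 4).
Iteration 5: reply_to is NULL; no match; recursion stops.
SUM(depth) = 0 + 1 + 2 + 3 + 4 = 10.

10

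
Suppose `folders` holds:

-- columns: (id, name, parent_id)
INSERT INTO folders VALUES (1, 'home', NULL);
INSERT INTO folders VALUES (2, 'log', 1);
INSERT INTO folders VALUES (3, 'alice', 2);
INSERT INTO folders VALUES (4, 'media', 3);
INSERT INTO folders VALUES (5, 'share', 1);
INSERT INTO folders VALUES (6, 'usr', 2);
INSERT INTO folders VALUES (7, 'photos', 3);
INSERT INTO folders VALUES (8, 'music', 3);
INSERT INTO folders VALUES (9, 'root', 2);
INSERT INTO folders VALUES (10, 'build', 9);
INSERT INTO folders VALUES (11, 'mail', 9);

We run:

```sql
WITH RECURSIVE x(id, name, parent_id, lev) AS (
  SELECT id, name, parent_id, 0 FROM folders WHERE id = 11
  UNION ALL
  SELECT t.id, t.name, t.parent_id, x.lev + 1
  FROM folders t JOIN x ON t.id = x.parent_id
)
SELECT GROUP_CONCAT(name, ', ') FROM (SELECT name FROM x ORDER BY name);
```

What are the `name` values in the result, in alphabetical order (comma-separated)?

Base: id=11 (mail), parent_id=9, lev 0.
Iteration 1: join on id=9 -> root (id 9, parent_id=2, lev 1).
Iteration 2: join on id=2 -> log (id 2, parent_id=1, lev 2).
Iteration 3: join on id=1 -> home (id 1, parent_id=NULL, lev 3).
Iteration 4: parent_id is NULL; no match; recursion stops.

home, log, mail, root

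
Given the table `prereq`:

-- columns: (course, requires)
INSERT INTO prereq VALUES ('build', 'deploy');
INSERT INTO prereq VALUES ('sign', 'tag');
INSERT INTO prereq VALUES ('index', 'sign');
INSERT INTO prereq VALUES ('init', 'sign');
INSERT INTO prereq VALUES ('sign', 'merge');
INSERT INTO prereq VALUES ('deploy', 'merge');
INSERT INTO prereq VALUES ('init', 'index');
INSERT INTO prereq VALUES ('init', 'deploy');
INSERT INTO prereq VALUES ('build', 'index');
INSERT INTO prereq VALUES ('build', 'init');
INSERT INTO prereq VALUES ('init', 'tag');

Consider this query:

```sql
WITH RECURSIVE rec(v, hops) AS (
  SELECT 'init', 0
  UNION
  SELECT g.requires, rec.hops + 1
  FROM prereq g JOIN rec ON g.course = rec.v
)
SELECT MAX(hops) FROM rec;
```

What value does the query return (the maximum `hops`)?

3

Base: (init, hops=0).
Iteration 1: edges from {init} -> (deploy, hops=1), (index, hops=1), (sign, hops=1), (tag, hops=1).
Iteration 2: edges from {deploy,index,sign,tag} -> (merge, hops=2), (sign, hops=2), (tag, hops=2). [UNION drops 1 duplicate row(s)]
Iteration 3: edges from {merge,sign,tag} -> (merge, hops=3), (tag, hops=3).
Iteration 4: no outgoing edges from {merge,tag}; recursion stops.
hops values: 0, 1, 1, 1, 1, 2, 2, 2, 3, 3; the maximum is 3.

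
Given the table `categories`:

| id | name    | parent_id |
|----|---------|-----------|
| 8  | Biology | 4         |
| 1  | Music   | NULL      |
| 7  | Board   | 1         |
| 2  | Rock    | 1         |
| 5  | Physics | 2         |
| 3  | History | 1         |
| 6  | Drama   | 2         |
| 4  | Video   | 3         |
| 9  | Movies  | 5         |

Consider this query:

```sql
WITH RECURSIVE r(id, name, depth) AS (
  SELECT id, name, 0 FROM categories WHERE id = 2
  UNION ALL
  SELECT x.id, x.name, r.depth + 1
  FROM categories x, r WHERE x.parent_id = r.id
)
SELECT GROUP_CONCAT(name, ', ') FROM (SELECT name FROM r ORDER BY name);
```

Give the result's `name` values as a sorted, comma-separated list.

Base: id=2 (Rock) at depth 0.
Iteration 1: rows with parent_id in {2} -> Physics (id 5, depth 1), Drama (id 6, depth 1).
Iteration 2: rows with parent_id in {5,6} -> Movies (id 9, depth 2).
Iteration 3: no rows with parent_id in {9}; recursion stops.

Drama, Movies, Physics, Rock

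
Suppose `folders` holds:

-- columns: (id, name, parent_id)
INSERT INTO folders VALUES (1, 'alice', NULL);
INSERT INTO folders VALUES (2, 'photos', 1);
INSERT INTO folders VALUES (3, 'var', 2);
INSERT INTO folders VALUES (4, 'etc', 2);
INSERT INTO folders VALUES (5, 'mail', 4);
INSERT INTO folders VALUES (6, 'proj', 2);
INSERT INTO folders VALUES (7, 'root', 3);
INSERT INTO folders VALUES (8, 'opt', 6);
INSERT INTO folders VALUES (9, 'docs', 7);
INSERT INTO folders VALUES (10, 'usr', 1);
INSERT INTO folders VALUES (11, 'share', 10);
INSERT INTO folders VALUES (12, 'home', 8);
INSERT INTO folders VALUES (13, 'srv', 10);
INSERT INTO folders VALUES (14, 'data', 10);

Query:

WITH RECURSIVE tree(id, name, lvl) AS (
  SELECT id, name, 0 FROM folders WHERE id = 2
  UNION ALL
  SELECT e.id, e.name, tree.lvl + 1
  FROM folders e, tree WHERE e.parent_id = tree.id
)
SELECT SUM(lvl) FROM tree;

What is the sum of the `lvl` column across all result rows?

Base: id=2 (photos) at lvl 0.
Iteration 1: rows with parent_id in {2} -> var (id 3, lvl 1), etc (id 4, lvl 1), proj (id 6, lvl 1).
Iteration 2: rows with parent_id in {3,4,6} -> mail (id 5, lvl 2), root (id 7, lvl 2), opt (id 8, lvl 2).
Iteration 3: rows with parent_id in {5,7,8} -> docs (id 9, lvl 3), home (id 12, lvl 3).
Iteration 4: no rows with parent_id in {9,12}; recursion stops.
SUM(lvl) = 0 + 1 + 1 + 1 + 2 + 2 + 2 + 3 + 3 = 15.

15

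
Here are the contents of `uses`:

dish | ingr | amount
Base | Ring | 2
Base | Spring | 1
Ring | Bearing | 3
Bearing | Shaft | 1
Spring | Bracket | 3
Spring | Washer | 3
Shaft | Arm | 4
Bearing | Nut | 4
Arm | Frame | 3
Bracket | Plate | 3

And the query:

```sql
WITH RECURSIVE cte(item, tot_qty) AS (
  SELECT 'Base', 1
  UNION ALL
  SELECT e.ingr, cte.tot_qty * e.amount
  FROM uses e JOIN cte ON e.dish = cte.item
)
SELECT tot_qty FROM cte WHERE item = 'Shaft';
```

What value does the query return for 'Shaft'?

6

Base: (Base, tot_qty=1).
Iteration 1: components of {Base} -> Ring = 1*2 = 2, Spring = 1*1 = 1.
Iteration 2: components of {Ring,Spring} -> Bearing = 2*3 = 6, Bracket = 1*3 = 3, Washer = 1*3 = 3.
Iteration 3: components of {Bearing,Bracket,Washer} -> Nut = 6*4 = 24, Plate = 3*3 = 9, Shaft = 6*1 = 6.
Iteration 4: components of {Nut,Plate,Shaft} -> Arm = 6*4 = 24.
Iteration 5: components of {Arm} -> Frame = 24*3 = 72.
Iteration 6: no further components; recursion stops.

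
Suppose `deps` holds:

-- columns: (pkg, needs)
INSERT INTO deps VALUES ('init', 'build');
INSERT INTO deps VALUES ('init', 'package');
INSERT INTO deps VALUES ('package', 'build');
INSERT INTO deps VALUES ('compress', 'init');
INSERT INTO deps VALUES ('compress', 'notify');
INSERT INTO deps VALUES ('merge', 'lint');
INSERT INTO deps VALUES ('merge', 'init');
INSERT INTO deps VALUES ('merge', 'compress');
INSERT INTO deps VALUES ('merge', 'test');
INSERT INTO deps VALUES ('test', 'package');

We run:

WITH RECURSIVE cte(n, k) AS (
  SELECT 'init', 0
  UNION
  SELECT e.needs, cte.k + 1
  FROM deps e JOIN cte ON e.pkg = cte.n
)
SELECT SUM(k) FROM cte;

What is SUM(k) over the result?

4

Base: (init, k=0).
Iteration 1: edges from {init} -> (build, k=1), (package, k=1).
Iteration 2: edges from {build,package} -> (build, k=2).
Iteration 3: no outgoing edges from {build}; recursion stops.
SUM(k) = 0 + 1 + 1 + 2 = 4.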